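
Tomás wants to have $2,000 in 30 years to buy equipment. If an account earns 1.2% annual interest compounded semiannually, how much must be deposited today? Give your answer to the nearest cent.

$1,396.85

Periodic rate = 1.2%/2 = 0.006; 60 periods.
P = 2,000/(1 + 0.006)^60 ≈ 2,000/1.431788412 ≈ 1,396.8544.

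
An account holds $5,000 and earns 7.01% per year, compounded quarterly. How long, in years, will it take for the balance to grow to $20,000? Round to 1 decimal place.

19.9 years

We need (1 + 0.017525)^(4t) = 4, so 4t = ln 4 / ln 1.017525 ≈ 79.7950.
t ≈ 79.7950/4 = 19.9487 years.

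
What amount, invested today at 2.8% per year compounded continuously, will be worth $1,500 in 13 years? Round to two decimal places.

P = A·e^(−rt) = 1,500·e^(−0.364).
e^(−0.364) ≈ 0.6948911947, so P ≈ 1,042.3368.

$1,042.34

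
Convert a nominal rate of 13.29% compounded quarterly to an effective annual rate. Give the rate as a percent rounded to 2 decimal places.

13.97%

One year is 4 periods at 0.033225 each: (1 + 0.033225)^4 ≈ 1.139671.
EAR = 1.139671 − 1 ≈ 13.96713%.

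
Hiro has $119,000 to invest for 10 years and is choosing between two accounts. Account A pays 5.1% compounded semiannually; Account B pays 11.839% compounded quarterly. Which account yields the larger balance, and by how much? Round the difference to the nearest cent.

A: (1 + 0.0255)^20 ≈ 1.65467724322, so 119,000 × 1.65467724322 ≈ 196,906.5919.
B: (1 + 0.0295975)^40 ≈ 3.21143528591, so 119,000 × 3.21143528591 ≈ 382,160.7990.
Difference ≈ 185,254.2071 in favor of B.

Account B, by $185,254.21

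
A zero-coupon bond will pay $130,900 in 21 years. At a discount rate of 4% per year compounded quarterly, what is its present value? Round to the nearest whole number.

Growth factor = (1 + 0.01)^84 ≈ 2.30672274404.
P = 130,900/2.30672274404 ≈ 56,747.1753.

$56,747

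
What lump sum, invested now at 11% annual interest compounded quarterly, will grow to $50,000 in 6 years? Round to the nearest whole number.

$26,074

Periodic rate = 11%/4 = 0.0275; 24 periods.
P = 50,000/(1 + 0.0275)^24 ≈ 50,000/1.9176261048 ≈ 26,073.9045.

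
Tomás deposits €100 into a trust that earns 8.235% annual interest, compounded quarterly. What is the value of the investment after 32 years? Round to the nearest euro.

Growth factor = (1 + 0.0205875)^128 ≈ 13.57786048.
A ≈ 100 × 13.57786048 ≈ 1,357.7860.

€1,358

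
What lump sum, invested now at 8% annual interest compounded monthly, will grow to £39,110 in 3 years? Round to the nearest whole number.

Periodic rate = 8%/12 = 0.00666667; 36 periods.
P = 39,110/(1 + 0.08/12)^36 ≈ 39,110/1.2702370516 ≈ 30,789.5286.

£30,790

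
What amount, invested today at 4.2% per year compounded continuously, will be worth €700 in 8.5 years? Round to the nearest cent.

€489.84

P = A·e^(−rt) = 700·e^(−0.357).
e^(−0.357) ≈ 0.699772498, so P ≈ 489.8407.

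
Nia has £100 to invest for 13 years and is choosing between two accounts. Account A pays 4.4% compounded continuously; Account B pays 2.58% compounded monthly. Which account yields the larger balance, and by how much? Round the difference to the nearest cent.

A: e^(0.044·13) = e^0.572 ≈ 1.77180712, so 100 × 1.77180712 ≈ 177.1807.
B: (1 + 0.00215)^156 ≈ 1.39799625, so 100 × 1.39799625 ≈ 139.7996.
Difference ≈ 37.3811 in favor of A.

Account A, by £37.38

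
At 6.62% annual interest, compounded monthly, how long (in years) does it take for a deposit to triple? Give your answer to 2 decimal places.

(1 + 0.00551667)^(12t) = 3.
12t = ln 3 / ln(1 + 0.00551667) ≈ 1.0986/0.00550151 ≈ 199.6930.
t ≈ 16.6411.

16.64 years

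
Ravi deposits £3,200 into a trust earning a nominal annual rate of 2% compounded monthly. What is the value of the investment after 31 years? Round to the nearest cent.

Growth factor = (1 + 0.02/12)^372 ≈ 1.857968909.
A ≈ 3,200 × 1.857968909 ≈ 5,945.5005.

£5,945.50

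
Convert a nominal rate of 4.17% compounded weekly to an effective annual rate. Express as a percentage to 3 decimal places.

One year is 52 periods at 0.000801923 each: (1 + 0.000801923)^52 ≈ 1.042564.
EAR = 1.042564 − 1 ≈ 4.25642%.

4.256%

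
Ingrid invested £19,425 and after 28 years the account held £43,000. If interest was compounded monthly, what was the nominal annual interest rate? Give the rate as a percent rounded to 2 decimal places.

(1 + r/12)^336 = 43,000/19,425 = 2.21364.
1 + r/12 = 2.21364^(1/336) ≈ 1.002368, so r/12 ≈ 0.0023678.
r ≈ 12·0.0023678 = 2.84136%.

2.84%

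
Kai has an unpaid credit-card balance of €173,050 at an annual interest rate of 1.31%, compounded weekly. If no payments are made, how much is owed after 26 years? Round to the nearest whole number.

€243,262

Growth factor = (1 + 0.0131/52)^1352 ≈ 1.40573051154.
A ≈ 173,050 × 1.40573051154 ≈ 243,261.6650.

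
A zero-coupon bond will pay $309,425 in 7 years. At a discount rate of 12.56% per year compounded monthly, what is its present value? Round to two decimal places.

$129,035.17

Periodic rate = 12.56%/12 = 0.0104667; 84 periods.
P = 309,425/(1 + 0.1256/12)^84 ≈ 309,425/2.39798957488 ≈ 129,035.1731.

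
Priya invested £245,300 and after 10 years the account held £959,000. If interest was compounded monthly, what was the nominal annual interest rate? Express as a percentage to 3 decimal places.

(1 + r/12)^120 = 959,000/245,300 = 3.9095.
1 + r/12 = 3.9095^(1/120) ≈ 1.011427, so r/12 ≈ 0.0114265.
r ≈ 12·0.0114265 = 13.71184%.

13.712%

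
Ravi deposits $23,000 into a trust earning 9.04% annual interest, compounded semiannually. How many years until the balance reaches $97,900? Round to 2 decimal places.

We need (1 + 0.0452)^(2t) = 4.2565, so 2t = ln 4.2565 / ln 1.0452 ≈ 32.7643.
t ≈ 32.7643/2 = 16.3821 years.

16.38 years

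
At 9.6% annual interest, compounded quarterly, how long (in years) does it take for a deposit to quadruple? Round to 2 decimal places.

(1 + 0.024)^(4t) = 4.
4t = ln 4 / ln(1 + 0.024) ≈ 1.3863/0.0237165 ≈ 58.4527.
t ≈ 14.6132.

14.61 years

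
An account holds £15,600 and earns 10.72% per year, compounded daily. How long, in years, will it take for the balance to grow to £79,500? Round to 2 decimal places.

We need (1 + 0.000293699)^(365t) = 5.0962, so 365t = ln 5.0962 / ln 1.000294 ≈ 5545.5663.
t ≈ 5545.5663/365 = 15.1933 years.

15.19 years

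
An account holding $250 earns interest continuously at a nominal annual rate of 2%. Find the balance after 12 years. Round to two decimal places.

$317.81

A = P·e^(rt) = 250·e^(0.02·12) = 250·e^0.24.
e^0.24 ≈ 1.27124915, so A ≈ 317.8123.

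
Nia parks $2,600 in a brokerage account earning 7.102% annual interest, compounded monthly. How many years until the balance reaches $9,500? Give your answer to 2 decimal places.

(1 + 0.00591833)^(12t) = 9,500/2,600 = 3.6538.
12t·ln(1 + 0.00591833) = ln(3.6538); 12t = 1.2958/0.00590089 ≈ 219.5907.
t ≈ 18.2992 years.

18.30 years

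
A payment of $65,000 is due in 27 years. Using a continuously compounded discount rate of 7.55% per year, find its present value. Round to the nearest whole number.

P = A·e^(−rt) = 65,000·e^(−2.0385).
e^(−2.0385) ≈ 0.1302239003, so P ≈ 8,464.5535.

$8,465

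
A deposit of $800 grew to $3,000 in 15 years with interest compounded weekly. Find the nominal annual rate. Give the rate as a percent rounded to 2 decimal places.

8.82%

(1 + r/52)^780 = 3,000/800 = 3.75.
1 + r/52 = 3.75^(1/780) ≈ 1.001696, so r/52 ≈ 0.001696.
r ≈ 52·0.001696 = 8.81918%.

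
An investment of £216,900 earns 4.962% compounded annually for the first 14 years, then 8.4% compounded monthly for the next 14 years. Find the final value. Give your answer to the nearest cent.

£1,379,303.91

Phase 1: 216,900·(1 + 0.04962)^14 ≈ 427,276.4094.
Phase 2: 427,276.4094·(1 + 0.007)^168 ≈ 1,379,303.9133.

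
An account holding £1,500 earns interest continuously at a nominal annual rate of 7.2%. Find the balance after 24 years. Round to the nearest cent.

£8,444.08

A = P·e^(rt) = 1,500·e^(0.072·24) = 1,500·e^1.728.
e^1.728 ≈ 5.629383874, so A ≈ 8,444.0758.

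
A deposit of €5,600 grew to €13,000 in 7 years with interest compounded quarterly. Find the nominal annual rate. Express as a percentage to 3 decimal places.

12.214%

The 28-period growth factor is 13,000/5,600 = 2.32143.
r/4 = 2.32143^(1/28) − 1 ≈ 0.0305349, so r ≈ 4·0.0305349 = 12.21395%.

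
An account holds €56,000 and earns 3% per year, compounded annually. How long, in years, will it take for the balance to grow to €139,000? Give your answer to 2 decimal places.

(1 + 0.03)^t = 139,000/56,000 = 2.4821.
t·ln(1 + 0.03) = ln(2.4821); t = 0.90912/0.0295588 ≈ 30.7564.

30.76 years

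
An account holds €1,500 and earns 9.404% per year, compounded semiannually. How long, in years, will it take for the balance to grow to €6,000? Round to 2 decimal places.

(1 + 0.04702)^(2t) = 6,000/1,500 = 4.
2t·ln(1 + 0.04702) = ln(4); 2t = 1.3863/0.045948 ≈ 30.1709.
t ≈ 15.0855 years.

15.09 years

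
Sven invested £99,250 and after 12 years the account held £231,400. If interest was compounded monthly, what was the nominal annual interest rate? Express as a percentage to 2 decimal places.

The 144-period growth factor is 231,400/99,250 = 2.33149.
r/12 = 2.33149^(1/144) − 1 ≈ 0.00589583, so r ≈ 12·0.00589583 = 7.07499%.

7.07%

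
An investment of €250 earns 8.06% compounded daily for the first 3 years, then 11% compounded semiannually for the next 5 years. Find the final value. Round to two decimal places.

€543.83

Phase 1: 250·(1 + 0.0806/365)^1095 ≈ 318.3764.
Phase 2: 318.3764·(1 + 0.055)^10 ≈ 543.8328.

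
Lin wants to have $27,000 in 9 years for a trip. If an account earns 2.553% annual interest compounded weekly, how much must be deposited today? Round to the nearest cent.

Growth factor = (1 + 0.02553/52)^468 ≈ 1.2582396165.
P = 27,000/1.2582396165 ≈ 21,458.5518.

$21,458.55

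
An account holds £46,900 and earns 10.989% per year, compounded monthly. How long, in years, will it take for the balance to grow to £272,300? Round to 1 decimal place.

16.1 years

(1 + 0.0091575)^(12t) = 272,300/46,900 = 5.806.
12t·ln(1 + 0.0091575) = ln(5.806); 12t = 1.7589/0.00911582 ≈ 192.9487.
t ≈ 16.0791 years.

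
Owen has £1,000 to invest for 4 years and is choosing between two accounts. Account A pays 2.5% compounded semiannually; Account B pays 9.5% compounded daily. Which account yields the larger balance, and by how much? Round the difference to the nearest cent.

A: (1 + 0.0125)^8 ≈ 1.104486101, so 1,000 × 1.104486101 ≈ 1,104.4861.
B: (1 + 0.095/365)^1460 ≈ 1.462212291, so 1,000 × 1.462212291 ≈ 1,462.2123.
Difference ≈ 357.7262 in favor of B.

Account B, by £357.73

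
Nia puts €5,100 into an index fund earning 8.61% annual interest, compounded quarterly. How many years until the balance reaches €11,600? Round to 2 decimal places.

9.65 years

(1 + 0.021525)^(4t) = 11,600/5,100 = 2.2745.
4t·ln(1 + 0.021525) = ln(2.2745); 4t = 0.82176/0.0212966 ≈ 38.5866.
t ≈ 9.6467 years.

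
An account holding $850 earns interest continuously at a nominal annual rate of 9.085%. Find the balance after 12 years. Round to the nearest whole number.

A = P·e^(rt) = 850·e^(0.09085·12) = 850·e^1.0902.
e^1.0902 ≈ 2.974868987, so A ≈ 2,528.6386.

$2,529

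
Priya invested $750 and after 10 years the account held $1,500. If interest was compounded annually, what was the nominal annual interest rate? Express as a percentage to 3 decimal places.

The 10-period growth factor is 1,500/750 = 2.
r = 2^(1/10) − 1 ≈ 0.0717735, i.e. 7.17735%.

7.177%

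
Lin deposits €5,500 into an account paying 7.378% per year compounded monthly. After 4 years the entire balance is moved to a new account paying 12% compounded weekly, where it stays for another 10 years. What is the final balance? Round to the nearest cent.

After 4 years at 7.378%: 5,500 × 1.342074369 ≈ 7,381.4090.
Then 10 years at 12%: 7,381.4090 × 3.3155300694 ≈ 24,473.2836.

€24,473.28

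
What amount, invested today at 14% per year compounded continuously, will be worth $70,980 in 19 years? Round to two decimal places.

$4,964.92

P = A·e^(−rt) = 70,980·e^(−2.66).
e^(−2.66) ≈ 0.069948221745, so P ≈ 4,964.9248.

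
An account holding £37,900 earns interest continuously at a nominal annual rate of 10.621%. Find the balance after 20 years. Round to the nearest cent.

A = P·e^(rt) = 37,900·e^(0.10621·20) = 37,900·e^2.1242.
e^2.1242 ≈ 8.36620184875, so A ≈ 317,079.0501.

£317,079.05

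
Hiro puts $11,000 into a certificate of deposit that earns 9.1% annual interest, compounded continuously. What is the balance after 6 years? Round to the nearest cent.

A = P·e^(rt) = 11,000·e^(0.091·6) = 11,000·e^0.546.
e^0.546 ≈ 1.7263338534, so A ≈ 18,989.6724.

$18,989.67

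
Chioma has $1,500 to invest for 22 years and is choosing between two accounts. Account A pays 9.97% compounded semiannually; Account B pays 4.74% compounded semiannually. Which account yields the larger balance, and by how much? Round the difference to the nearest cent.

A: (1 + 0.04985)^44 ≈ 8.5035273532, so 1,500 × 8.5035273532 ≈ 12,755.2910.
B: (1 + 0.0237)^44 ≈ 2.802844116, so 1,500 × 2.802844116 ≈ 4,204.2662.
Difference ≈ 8,551.0249 in favor of A.

Account A, by $8,551.02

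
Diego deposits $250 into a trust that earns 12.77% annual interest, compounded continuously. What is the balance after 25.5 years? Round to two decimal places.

$6,488.66

A = P·e^(rt) = 250·e^(0.1277·25.5) = 250·e^3.25635.
e^3.25635 ≈ 25.95462964, so A ≈ 6,488.6574.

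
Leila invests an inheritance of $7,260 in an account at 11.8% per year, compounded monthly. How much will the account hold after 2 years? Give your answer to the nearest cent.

Periodic rate = 11.8%/12 = 0.00983333; periods = 12·2 = 24.
A = 7,260·(1 + 0.118/12)^24 ≈ 7,260·1.264715528 ≈ 9,181.8347.

$9,181.83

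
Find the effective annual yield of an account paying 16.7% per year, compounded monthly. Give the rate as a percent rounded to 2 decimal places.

One year is 12 periods at 0.0139167 each: (1 + 0.0139167)^12 ≈ 1.180394.
EAR = 1.180394 − 1 ≈ 18.03944%.

18.04%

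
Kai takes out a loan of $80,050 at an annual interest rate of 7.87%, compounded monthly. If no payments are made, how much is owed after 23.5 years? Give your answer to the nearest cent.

Periodic rate = 7.87%/12 = 0.00655833; periods = 12·23.5 = 282.
A = 80,050·(1 + 0.0787/12)^282 ≈ 80,050·6.31805704612 ≈ 505,760.4665.

$505,760.47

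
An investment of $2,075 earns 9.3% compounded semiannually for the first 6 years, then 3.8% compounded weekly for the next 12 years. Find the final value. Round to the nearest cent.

$5,647.48

Phase 1: 2,075·(1 + 0.0465)^12 ≈ 3,580.0484.
Phase 2: 3,580.0484·(1 + 0.038/52)^624 ≈ 5,647.4820.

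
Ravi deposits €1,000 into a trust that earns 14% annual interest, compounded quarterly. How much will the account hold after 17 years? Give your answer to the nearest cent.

Periodic rate = 14%/4 = 0.035; periods = 4·17 = 68.
A = 1,000·(1 + 0.035)^68 ≈ 1,000·10.373941292 ≈ 10,373.9413.

€10,373.94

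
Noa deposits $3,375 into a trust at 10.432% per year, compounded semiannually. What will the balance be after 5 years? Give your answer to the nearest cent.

Growth factor = (1 + 0.05216)^10 ≈ 1.662715219.
A ≈ 3,375 × 1.662715219 ≈ 5,611.6639.

$5,611.66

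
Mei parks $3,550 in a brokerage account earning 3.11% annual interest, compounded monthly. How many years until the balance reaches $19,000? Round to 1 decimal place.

(1 + 0.00259167)^(12t) = 19,000/3,550 = 5.3521.
12t·ln(1 + 0.00259167) = ln(5.3521); 12t = 1.6775/0.00258831 ≈ 648.1019.
t ≈ 54.0085 years.

54.0 years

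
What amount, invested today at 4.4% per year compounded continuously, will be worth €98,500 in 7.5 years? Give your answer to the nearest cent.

€70,813.99

P = A·e^(−rt) = 98,500·e^(−0.33).
e^(−0.33) ≈ 0.71892373343, so P ≈ 70,813.9877.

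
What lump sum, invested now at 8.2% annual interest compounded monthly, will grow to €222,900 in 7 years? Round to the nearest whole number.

€125,798

Periodic rate = 8.2%/12 = 0.00683333; 84 periods.
P = 222,900/(1 + 0.082/12)^84 ≈ 222,900/1.77189168062 ≈ 125,797.7575.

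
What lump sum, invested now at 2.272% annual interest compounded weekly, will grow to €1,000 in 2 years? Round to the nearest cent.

€955.59

Growth factor = (1 + 0.02272/52)^104 ≈ 1.04647783.
P = 1,000/1.04647783 ≈ 955.5864.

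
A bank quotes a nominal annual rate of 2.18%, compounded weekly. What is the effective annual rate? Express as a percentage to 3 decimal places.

One year is 52 periods at 0.000419231 each: (1 + 0.000419231)^52 ≈ 1.022035.
EAR = 1.022035 − 1 ≈ 2.20347%.

2.203%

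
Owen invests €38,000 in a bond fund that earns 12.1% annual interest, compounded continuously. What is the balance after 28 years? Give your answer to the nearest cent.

€1,125,053.83

A = P·e^(rt) = 38,000·e^(0.121·28) = 38,000·e^3.388.
e^3.388 ≈ 29.6066796582, so A ≈ 1,125,053.8270.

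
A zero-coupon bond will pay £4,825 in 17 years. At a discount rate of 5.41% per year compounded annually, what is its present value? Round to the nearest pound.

£1,970

Annual rate = 5.41% = 0.0541; 17 periods.
P = 4,825/(1 + 0.0541)^17 ≈ 4,825/2.449011512 ≈ 1,970.1827.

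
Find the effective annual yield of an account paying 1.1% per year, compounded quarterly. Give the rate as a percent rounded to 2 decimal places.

1.10%

EAR = (1 + 1.1%/4)^4 − 1 = (1 + 0.00275)^4 − 1.
(1 + 0.00275)^4 ≈ 1.011045, so EAR ≈ 1.10455%.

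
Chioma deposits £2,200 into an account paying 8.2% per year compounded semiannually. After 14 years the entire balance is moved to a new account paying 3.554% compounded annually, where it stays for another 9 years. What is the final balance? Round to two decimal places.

After 14 years at 8.2%: 2,200 × 3.080494419 ≈ 6,777.0877.
Then 9 years at 3.554%: 6,777.0877 × 1.369310417 ≈ 9,279.9368.

£9,279.94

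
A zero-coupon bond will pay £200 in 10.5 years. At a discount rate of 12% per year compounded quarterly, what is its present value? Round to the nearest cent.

Periodic rate = 12%/4 = 0.03; 42 periods.
P = 200/(1 + 0.03)^42 ≈ 200/3.46069589 ≈ 57.7918.

£57.79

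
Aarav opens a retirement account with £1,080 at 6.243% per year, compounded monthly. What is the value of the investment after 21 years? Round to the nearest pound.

Periodic rate = 6.243%/12 = 0.0052025; periods = 12·21 = 252.
A = 1,080·(1 + 0.0052025)^252 ≈ 1,080·3.697405899 ≈ 3,993.1984.

£3,993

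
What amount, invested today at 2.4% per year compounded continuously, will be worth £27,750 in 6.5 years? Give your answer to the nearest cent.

P = A·e^(−rt) = 27,750·e^(−0.156).
e^(−0.156) ≈ 0.85555919037, so P ≈ 23,741.7675.

£23,741.77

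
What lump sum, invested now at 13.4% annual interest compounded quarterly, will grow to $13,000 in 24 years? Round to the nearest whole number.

$550

Growth factor = (1 + 0.0335)^96 ≈ 23.648640128.
P = 13,000/23.648640128 ≈ 549.7145.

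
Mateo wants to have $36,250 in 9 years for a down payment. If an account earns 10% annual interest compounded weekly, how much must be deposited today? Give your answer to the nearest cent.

$14,750.89

Growth factor = (1 + 0.1/52)^468 ≈ 2.4574782517.
P = 36,250/2.4574782517 ≈ 14,750.8935.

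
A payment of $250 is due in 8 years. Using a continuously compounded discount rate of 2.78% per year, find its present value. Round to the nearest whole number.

P = A·e^(−rt) = 250·e^(−0.2224).
e^(−0.2224) ≈ 0.800595062, so P ≈ 200.1488.

$200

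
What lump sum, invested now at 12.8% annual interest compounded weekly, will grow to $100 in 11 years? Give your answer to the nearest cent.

$24.51

Periodic rate = 12.8%/52 = 0.00246154; 572 periods.
P = 100/(1 + 0.128/52)^572 ≈ 100/4.0807056 ≈ 24.5056.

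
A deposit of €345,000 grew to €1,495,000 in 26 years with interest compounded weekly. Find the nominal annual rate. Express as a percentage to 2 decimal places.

The 1352-period growth factor is 1,495,000/345,000 = 4.33333.
r/52 = 4.33333^(1/1352) − 1 ≈ 0.00108516, so r ≈ 52·0.00108516 = 5.64282%.

5.64%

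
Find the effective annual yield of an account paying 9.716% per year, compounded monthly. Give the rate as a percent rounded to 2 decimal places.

10.16%

One year is 12 periods at 0.00809667 each: (1 + 0.00809667)^12 ≈ 1.101606.
EAR = 1.101606 − 1 ≈ 10.16056%.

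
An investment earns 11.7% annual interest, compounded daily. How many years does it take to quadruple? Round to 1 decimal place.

(1 + 0.000320548)^(365t) = 4.
365t = ln 4 / ln(1 + 0.000320548) ≈ 1.3863/0.000320497 ≈ 4325.4576.
t ≈ 11.8506.

11.9 years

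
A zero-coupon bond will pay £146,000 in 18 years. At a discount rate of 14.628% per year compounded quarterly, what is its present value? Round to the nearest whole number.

£10,996

Growth factor = (1 + 0.03657)^72 ≈ 13.2770550643.
P = 146,000/13.2770550643 ≈ 10,996.4144.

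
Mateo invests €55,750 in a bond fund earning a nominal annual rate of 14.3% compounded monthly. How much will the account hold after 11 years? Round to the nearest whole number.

Periodic rate = 14.3%/12 = 0.0119167; periods = 12·11 = 132.
A = 55,750·(1 + 0.143/12)^132 ≈ 55,750·4.77646790546 ≈ 266,288.0857.

€266,288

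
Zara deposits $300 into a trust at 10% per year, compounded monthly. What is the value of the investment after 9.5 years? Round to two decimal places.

Growth factor = (1 + 0.1/12)^114 ≈ 2.57555107.
A ≈ 300 × 2.57555107 ≈ 772.6653.

$772.67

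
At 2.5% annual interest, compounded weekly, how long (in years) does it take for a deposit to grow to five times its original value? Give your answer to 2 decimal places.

(1 + 0.000480769)^(52t) = 5.
52t = ln 5 / ln(1 + 0.000480769) ≈ 1.6094/0.000480654 ≈ 3348.4355.
t ≈ 64.3930.

64.39 years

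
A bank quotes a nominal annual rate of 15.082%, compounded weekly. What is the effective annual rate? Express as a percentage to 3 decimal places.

16.253%

EAR = (1 + 15.082%/52)^52 − 1 = (1 + 0.00290038)^52 − 1.
(1 + 0.00290038)^52 ≈ 1.162534, so EAR ≈ 16.25335%.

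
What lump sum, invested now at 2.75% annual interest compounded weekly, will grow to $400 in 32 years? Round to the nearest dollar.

Periodic rate = 2.75%/52 = 0.000528846; 1664 periods.
P = 400/(1 + 0.0275/52)^1664 ≈ 400/2.41033897 ≈ 165.9518.

$166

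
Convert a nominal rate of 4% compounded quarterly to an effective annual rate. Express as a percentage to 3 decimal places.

4.060%

EAR = (1 + 4%/4)^4 − 1 = (1 + 0.01)^4 − 1.
(1 + 0.01)^4 ≈ 1.040604, so EAR ≈ 4.06040%.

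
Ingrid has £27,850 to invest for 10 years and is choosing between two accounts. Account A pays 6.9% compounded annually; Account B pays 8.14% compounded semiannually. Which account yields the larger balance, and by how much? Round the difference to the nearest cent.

Account A growth factor: (1 + 0.069)^10 ≈ 1.9488438912; balance ≈ 54,275.3024.
Account B growth factor: (1 + 0.0407)^20 ≈ 2.2208083989; balance ≈ 61,849.5139.
Account B is larger by 7,574.2115.

Account B, by £7,574.21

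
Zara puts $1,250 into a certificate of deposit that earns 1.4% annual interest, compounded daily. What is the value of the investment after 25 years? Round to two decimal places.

Growth factor = (1 + 0.014/365)^9125 ≈ 1.419058024.
A ≈ 1,250 × 1.419058024 ≈ 1,773.8225.

$1,773.82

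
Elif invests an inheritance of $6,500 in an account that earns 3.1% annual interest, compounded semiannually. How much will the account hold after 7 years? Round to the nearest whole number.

$8,062

Periodic rate = 3.1%/2 = 0.0155; periods = 2·7 = 14.
A = 6,500·(1 + 0.0155)^14 ≈ 6,500·1.240277852 ≈ 8,061.8060.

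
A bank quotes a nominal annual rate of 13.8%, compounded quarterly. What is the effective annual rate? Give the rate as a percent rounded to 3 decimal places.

One year is 4 periods at 0.0345 each: (1 + 0.0345)^4 ≈ 1.145307.
EAR = 1.145307 − 1 ≈ 14.53072%.

14.531%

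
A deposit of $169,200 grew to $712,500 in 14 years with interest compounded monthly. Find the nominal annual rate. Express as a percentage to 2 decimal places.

(1 + r/12)^168 = 712,500/169,200 = 4.21099.
1 + r/12 = 4.21099^(1/168) ≈ 1.008594, so r/12 ≈ 0.00859445.
r ≈ 12·0.00859445 = 10.31334%.

10.31%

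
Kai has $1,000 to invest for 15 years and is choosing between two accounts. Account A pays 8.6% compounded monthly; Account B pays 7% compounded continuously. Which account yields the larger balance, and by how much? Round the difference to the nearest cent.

Account A, by $758.46

Account A growth factor: (1 + 0.086/12)^180 ≈ 3.616112187; balance ≈ 3,616.1122.
Account B growth factor: e^(0.07·15) = e^1.05 ≈ 2.857651118; balance ≈ 2,857.6511.
Account A is larger by 758.4611.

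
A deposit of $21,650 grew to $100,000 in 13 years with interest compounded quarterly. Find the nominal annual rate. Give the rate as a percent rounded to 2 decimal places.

The 52-period growth factor is 100,000/21,650 = 4.61894.
r/4 = 4.61894^(1/52) − 1 ≈ 0.0298635, so r ≈ 4·0.0298635 = 11.94539%.

11.95%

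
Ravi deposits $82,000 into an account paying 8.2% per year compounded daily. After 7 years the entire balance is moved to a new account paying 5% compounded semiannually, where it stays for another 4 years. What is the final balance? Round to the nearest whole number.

$177,363

After 7 years at 8.2%: 82,000 × 1.77523983648 ≈ 145,569.6666.
Then 4 years at 5%: 145,569.6666 × 1.21840289751 ≈ 177,362.5036.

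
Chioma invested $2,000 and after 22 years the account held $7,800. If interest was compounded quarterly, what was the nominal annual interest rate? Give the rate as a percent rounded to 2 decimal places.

The 88-period growth factor is 7,800/2,000 = 3.9.
r/4 = 3.9^(1/88) − 1 ≈ 0.0155859, so r ≈ 4·0.0155859 = 6.23434%.

6.23%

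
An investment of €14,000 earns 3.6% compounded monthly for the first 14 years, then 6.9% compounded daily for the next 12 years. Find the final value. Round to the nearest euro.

€52,996

After 14 years at 3.6%: 14,000 × 1.6540809024 ≈ 23,157.1326.
Then 12 years at 6.9%: 23,157.1326 × 2.2885575925 ≈ 52,996.4317.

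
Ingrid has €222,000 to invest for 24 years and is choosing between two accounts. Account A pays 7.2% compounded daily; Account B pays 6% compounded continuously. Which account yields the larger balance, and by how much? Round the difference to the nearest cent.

Account A growth factor: (1 + 0.072/365)^8760 ≈ 5.628424650201; balance ≈ 1,249,510.2723.
Account B growth factor: e^(0.06·24) = e^1.44 ≈ 4.220695817; balance ≈ 936,994.4714.
Account A is larger by 312,515.8010.

Account A, by €312,515.80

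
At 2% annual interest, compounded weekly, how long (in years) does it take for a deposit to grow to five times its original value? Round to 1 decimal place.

80.5 years

(1 + 0.000384615)^(52t) = 5.
52t = ln 5 / ln(1 + 0.000384615) ≈ 1.6094/0.000384541 ≈ 4185.3432.
t ≈ 80.4874.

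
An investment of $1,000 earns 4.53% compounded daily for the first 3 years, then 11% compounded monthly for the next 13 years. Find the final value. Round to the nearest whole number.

$4,756

Phase 1: 1,000·(1 + 0.0453/365)^1095 ≈ 1,145.5577.
Phase 2: 1,145.5577·(1 + 0.11/12)^156 ≈ 4,755.8583.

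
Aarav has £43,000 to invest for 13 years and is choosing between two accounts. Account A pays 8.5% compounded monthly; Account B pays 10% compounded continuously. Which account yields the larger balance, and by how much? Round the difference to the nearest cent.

Account B, by £28,457.82

A: (1 + 0.085/12)^156 ≈ 3.00748698494, so 43,000 × 3.00748698494 ≈ 129,321.9404.
B: e^(0.1·13) = e^1.3 ≈ 3.66929666762, so 43,000 × 3.66929666762 ≈ 157,779.7567.
Difference ≈ 28,457.8164 in favor of B.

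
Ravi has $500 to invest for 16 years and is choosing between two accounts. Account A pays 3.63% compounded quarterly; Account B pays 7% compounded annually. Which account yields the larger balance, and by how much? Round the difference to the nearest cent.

A: (1 + 0.009075)^64 ≈ 1.78279161, so 500 × 1.78279161 ≈ 891.3958.
B: (1 + 0.07)^16 ≈ 2.952163749, so 500 × 2.952163749 ≈ 1,476.0819.
Difference ≈ 584.6861 in favor of B.

Account B, by $584.69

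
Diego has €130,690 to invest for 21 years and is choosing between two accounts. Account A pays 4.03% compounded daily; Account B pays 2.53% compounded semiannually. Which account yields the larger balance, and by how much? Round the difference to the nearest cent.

Account A, by €83,042.30

Account A growth factor: (1 + 0.0403/365)^7665 ≈ 2.33089725875; balance ≈ 304,624.9627.
Account B growth factor: (1 + 0.01265)^42 ≈ 1.69548290727; balance ≈ 221,582.6612.
Account A is larger by 83,042.3016.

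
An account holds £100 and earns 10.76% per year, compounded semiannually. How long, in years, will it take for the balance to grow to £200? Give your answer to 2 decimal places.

We need (1 + 0.0538)^(2t) = 2, so 2t = ln 2 / ln 1.0538 ≈ 13.2273.
t ≈ 13.2273/2 = 6.6137 years.

6.61 years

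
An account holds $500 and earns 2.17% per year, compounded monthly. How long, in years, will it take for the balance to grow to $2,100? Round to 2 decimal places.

66.19 years

(1 + 0.00180833)^(12t) = 2,100/500 = 4.2.
12t·ln(1 + 0.00180833) = ln(4.2); 12t = 1.4351/0.0018067 ≈ 794.3125.
t ≈ 66.1927 years.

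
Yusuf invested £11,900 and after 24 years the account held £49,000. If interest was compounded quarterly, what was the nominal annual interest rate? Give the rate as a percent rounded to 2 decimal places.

5.94%

The 96-period growth factor is 49,000/11,900 = 4.11765.
r/4 = 4.11765^(1/96) − 1 ≈ 0.0148517, so r ≈ 4·0.0148517 = 5.94069%.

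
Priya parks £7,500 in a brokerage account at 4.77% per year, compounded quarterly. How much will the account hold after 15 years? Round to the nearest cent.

£15,274.28

Growth factor = (1 + 0.011925)^60 ≈ 2.0365708688.
A ≈ 7,500 × 2.0365708688 ≈ 15,274.2815.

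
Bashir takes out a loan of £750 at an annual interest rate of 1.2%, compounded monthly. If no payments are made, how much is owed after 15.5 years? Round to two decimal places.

Periodic rate = 1.2%/12 = 0.001; periods = 12·15.5 = 186.
A = 750·(1 + 0.001)^186 ≈ 750·1.20431033 ≈ 903.2327.

£903.23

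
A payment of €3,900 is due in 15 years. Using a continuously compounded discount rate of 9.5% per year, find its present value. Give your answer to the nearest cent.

P = A·e^(−rt) = 3,900·e^(−1.425).
e^(−1.425) ≈ 0.2405084632, so P ≈ 937.9830.

€937.98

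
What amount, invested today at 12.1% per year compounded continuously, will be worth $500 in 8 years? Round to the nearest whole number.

$190

P = A·e^(−rt) = 500·e^(−0.968).
e^(−0.968) ≈ 0.379841963, so P ≈ 189.9210.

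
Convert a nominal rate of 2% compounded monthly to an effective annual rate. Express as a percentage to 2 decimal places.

One year is 12 periods at 0.00166667 each: (1 + 0.00166667)^12 ≈ 1.020184.
EAR = 1.020184 − 1 ≈ 2.01844%.

2.02%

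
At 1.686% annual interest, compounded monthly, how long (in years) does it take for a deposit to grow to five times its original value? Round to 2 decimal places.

95.53 years

(1 + 0.001405)^(12t) = 5.
12t = ln 5 / ln(1 + 0.001405) ≈ 1.6094/0.00140401 ≈ 1146.3119.
t ≈ 95.5260.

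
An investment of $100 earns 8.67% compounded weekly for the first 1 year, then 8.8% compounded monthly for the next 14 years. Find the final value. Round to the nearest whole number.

$372

Phase 1: 100·(1 + 0.0867/52)^52 ≈ 109.0491.
Phase 2: 109.0491·(1 + 0.088/12)^168 ≈ 372.1521.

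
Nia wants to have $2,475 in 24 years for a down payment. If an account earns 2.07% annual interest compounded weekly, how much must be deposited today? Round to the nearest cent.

$1,506.12

Periodic rate = 2.07%/52 = 0.000398077; 1248 periods.
P = 2,475/(1 + 0.0207/52)^1248 ≈ 2,475/1.643291338 ≈ 1,506.1237.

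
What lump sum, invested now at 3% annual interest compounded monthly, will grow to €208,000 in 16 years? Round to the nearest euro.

Growth factor = (1 + 0.0025)^192 ≈ 1.61510666047.
P = 208,000/1.61510666047 ≈ 128,784.0643.

€128,784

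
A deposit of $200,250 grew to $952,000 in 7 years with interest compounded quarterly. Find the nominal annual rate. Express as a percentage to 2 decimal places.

(1 + r/4)^28 = 952,000/200,250 = 4.75406.
1 + r/4 = 4.75406^(1/28) ≈ 1.057258, so r/4 ≈ 0.0572577.
r ≈ 4·0.0572577 = 22.90310%.

22.90%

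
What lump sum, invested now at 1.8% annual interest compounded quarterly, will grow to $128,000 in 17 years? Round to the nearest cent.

Periodic rate = 1.8%/4 = 0.0045; 68 periods.
P = 128,000/(1 + 0.0045)^68 ≈ 128,000/1.35705045108 ≈ 94,322.2117.

$94,322.21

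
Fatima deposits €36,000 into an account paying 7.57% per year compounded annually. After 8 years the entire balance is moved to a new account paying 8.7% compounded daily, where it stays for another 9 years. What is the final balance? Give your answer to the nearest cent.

€141,203.00

Phase 1: 36,000·(1 + 0.0757)^8 ≈ 64,540.4293.
Phase 2: 64,540.4293·(1 + 0.087/365)^3285 ≈ 141,202.9951.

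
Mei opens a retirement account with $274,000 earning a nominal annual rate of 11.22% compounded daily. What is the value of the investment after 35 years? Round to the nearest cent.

Growth factor = (1 + 0.1122/365)^12775 ≈ 50.723866990227.
A ≈ 274,000 × 50.723866990227 ≈ 13,898,339.5553.

$13,898,339.56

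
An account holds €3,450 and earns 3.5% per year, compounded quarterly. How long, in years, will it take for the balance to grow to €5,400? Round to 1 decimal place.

(1 + 0.00875)^(4t) = 5,400/3,450 = 1.5652.
4t·ln(1 + 0.00875) = ln(1.5652); 4t = 0.44802/0.00871194 ≈ 51.4265.
t ≈ 12.8566 years.

12.9 years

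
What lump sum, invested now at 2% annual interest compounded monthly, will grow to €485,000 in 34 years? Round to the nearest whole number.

Growth factor = (1 + 0.02/12)^408 ≈ 1.97276075893.
P = 485,000/1.97276075893 ≈ 245,848.3614.

€245,848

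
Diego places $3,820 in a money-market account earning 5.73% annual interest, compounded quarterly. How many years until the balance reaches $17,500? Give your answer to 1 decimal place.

(1 + 0.014325)^(4t) = 17,500/3,820 = 4.5812.
4t·ln(1 + 0.014325) = ln(4.5812); 4t = 1.522/0.0142234 ≈ 107.0035.
t ≈ 26.7509 years.

26.8 years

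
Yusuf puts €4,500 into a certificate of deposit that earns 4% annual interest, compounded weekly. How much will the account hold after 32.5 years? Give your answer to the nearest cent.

€16,503.59

Periodic rate = 4%/52 = 0.000769231; periods = 52·32.5 = 1690.
A = 4,500·(1 + 0.04/52)^1690 ≈ 4,500·3.6674634177 ≈ 16,503.5854.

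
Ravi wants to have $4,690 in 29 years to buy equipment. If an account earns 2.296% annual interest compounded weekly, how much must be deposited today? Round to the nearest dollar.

Growth factor = (1 + 0.02296/52)^1508 ≈ 1.94583861.
P = 4,690/1.94583861 ≈ 2,410.2718.

$2,410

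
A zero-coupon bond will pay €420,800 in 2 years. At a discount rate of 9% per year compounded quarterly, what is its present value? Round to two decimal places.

€352,183.66

Periodic rate = 9%/4 = 0.0225; 8 periods.
P = 420,800/(1 + 0.0225)^8 ≈ 420,800/1.19483114181 ≈ 352,183.6561.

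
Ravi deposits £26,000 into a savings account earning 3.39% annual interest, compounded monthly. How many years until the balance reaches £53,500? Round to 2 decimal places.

21.32 years

(1 + 0.002825)^(12t) = 53,500/26,000 = 2.0577.
12t·ln(1 + 0.002825) = ln(2.0577); 12t = 0.72159/0.00282102 ≈ 255.7890.
t ≈ 21.3157 years.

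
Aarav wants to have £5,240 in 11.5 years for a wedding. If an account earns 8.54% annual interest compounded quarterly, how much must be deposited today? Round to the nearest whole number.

£1,983

Growth factor = (1 + 0.02135)^46 ≈ 2.642599137.
P = 5,240/2.642599137 ≈ 1,982.8963.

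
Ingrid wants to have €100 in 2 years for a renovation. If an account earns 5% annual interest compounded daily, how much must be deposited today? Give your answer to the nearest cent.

€90.48

Growth factor = (1 + 0.05/365)^730 ≈ 1.1051633.
P = 100/1.1051633 ≈ 90.4844.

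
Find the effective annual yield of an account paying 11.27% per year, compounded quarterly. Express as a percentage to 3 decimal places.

EAR = (1 + 11.27%/4)^4 − 1 = (1 + 0.028175)^4 − 1.
(1 + 0.028175)^4 ≈ 1.117553, so EAR ≈ 11.75531%.

11.755%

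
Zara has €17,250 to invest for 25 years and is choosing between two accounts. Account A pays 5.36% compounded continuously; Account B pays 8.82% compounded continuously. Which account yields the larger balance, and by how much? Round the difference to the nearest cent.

Account B, by €90,583.34

Account A growth factor: e^(0.0536·25) = e^1.34 ≈ 3.8190435054; balance ≈ 65,878.5005.
Account B growth factor: e^(0.0882·25) = e^2.205 ≈ 9.07025156786; balance ≈ 156,461.8395.
Account B is larger by 90,583.3391.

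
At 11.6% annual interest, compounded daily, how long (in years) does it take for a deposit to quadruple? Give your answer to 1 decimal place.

(1 + 0.000317808)^(365t) = 4.
365t = ln 4 / ln(1 + 0.000317808) ≈ 1.3863/0.000317758 ≈ 4362.7400.
t ≈ 11.9527.

12.0 years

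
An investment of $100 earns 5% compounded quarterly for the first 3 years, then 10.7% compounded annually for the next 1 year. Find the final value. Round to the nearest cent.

Phase 1: 100·(1 + 0.0125)^12 ≈ 116.0755.
Phase 2: 116.0755·(1 + 0.107)^1 ≈ 128.4955.

$128.50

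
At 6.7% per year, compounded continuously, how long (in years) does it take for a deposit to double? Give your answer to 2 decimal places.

10.35 years

e^(0.067t) = 2, so 0.067t = ln 2 ≈ 0.69315.
t ≈ 0.69315/0.067 ≈ 10.3455.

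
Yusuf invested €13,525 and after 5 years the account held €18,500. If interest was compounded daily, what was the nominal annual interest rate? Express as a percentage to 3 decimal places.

(1 + r/365)^1825 = 18,500/13,525 = 1.36784.
1 + r/365 = 1.36784^(1/1825) ≈ 1.000172, so r/365 ≈ 0.000171648.
r ≈ 365·0.000171648 = 6.26516%.

6.265%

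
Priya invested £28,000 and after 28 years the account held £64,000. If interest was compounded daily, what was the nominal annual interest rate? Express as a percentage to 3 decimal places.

The 10220-period growth factor is 64,000/28,000 = 2.28571.
r/365 = 2.28571^(1/10220) − 1 ≈ 0.0000808916, so r ≈ 365·0.0000808916 = 2.95254%.

2.953%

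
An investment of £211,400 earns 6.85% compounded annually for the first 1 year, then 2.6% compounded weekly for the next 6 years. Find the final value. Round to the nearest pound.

Phase 1: 211,400·(1 + 0.0685)^1 ≈ 225,880.9000.
Phase 2: 225,880.9000·(1 + 0.0005)^312 ≈ 264,005.2217.

£264,005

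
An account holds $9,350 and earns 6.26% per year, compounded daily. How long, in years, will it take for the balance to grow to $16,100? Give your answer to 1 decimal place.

We need (1 + 0.000171507)^(365t) = 1.7219, so 365t = ln 1.7219 / ln 1.000172 ≈ 3168.9086.
t ≈ 3168.9086/365 = 8.6819 years.

8.7 years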